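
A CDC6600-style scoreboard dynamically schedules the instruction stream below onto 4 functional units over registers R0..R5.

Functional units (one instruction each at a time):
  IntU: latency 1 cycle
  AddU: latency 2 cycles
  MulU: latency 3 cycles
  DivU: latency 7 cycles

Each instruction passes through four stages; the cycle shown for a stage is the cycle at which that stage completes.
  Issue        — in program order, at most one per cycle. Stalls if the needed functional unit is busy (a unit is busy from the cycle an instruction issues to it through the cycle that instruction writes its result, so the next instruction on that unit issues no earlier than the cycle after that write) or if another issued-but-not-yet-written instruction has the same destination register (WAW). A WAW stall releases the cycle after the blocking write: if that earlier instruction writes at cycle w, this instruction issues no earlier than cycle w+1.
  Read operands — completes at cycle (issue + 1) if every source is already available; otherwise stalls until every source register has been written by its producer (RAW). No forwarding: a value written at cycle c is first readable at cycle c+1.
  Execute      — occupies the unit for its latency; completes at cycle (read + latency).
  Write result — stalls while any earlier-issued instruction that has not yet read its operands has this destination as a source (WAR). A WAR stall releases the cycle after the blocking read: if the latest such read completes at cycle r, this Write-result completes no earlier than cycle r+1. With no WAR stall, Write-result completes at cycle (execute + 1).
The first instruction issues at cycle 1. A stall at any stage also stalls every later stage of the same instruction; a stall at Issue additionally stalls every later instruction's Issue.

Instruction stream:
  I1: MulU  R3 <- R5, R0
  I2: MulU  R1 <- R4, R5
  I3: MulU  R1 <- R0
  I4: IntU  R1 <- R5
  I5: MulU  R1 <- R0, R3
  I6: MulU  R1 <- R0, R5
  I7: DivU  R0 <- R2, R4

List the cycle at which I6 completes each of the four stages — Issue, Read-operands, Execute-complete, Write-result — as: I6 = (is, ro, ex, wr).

I6 = (29, 30, 33, 34)

1) issue 1, read 2, done 5, write 6
2) issue 7, read 8, done 11, write 12  <struct: MulU busy until I1 writes@6>
3) issue 13, read 14, done 17, write 18  <struct: MulU busy until I2 writes@12>
4) issue 19, read 20, done 21, write 22  <WAW R1: wait I3 write@18>
5) issue 23, read 24, done 27, write 28  <WAW R1: wait I4 write@22>
6) issue 29, read 30, done 33, write 34  <struct: MulU busy until I5 writes@28>
7) issue 30, read 31, done 38, write 39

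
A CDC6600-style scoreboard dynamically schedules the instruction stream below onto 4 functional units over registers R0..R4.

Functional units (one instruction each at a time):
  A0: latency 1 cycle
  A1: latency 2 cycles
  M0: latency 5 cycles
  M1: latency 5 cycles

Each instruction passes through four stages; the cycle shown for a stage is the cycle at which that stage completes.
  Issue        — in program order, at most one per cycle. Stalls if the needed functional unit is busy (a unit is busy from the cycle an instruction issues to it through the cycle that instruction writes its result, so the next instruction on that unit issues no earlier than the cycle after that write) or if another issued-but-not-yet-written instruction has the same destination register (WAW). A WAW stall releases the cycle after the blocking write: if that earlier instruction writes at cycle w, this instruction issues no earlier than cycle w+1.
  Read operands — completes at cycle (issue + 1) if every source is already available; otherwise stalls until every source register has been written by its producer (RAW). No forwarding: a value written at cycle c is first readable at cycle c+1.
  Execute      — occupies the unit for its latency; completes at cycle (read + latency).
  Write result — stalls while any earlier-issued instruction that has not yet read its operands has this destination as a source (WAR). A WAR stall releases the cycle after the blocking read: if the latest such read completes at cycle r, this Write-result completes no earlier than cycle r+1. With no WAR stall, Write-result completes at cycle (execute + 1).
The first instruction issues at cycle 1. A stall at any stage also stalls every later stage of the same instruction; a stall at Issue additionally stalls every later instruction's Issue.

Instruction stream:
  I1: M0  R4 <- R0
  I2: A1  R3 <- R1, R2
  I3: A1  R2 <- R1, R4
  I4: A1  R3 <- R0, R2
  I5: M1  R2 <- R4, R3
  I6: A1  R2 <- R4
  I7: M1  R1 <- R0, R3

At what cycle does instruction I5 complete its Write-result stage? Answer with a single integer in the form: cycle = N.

t=1  I1 issues→M0
t=2  I1 reads, I2 issues→A1
t=3  I2 reads
t=5  I2 exec-done
t=6  I2 writes R3
t=7  I1 exec-done, I3 issues→A1
t=8  I1 writes R4
t=9  I3 reads
t=11  I3 exec-done
t=12  I3 writes R2
t=13  I4 issues→A1
t=14  I4 reads, I5 issues→M1
t=16  I4 exec-done
t=17  I4 writes R3
t=18  I5 reads
t=23  I5 exec-done
t=24  I5 writes R2
t=25  I6 issues→A1
t=26  I6 reads, I7 issues→M1
t=27  I7 reads
t=28  I6 exec-done
t=29  I6 writes R2
t=32  I7 exec-done
t=33  I7 writes R1

cycle = 24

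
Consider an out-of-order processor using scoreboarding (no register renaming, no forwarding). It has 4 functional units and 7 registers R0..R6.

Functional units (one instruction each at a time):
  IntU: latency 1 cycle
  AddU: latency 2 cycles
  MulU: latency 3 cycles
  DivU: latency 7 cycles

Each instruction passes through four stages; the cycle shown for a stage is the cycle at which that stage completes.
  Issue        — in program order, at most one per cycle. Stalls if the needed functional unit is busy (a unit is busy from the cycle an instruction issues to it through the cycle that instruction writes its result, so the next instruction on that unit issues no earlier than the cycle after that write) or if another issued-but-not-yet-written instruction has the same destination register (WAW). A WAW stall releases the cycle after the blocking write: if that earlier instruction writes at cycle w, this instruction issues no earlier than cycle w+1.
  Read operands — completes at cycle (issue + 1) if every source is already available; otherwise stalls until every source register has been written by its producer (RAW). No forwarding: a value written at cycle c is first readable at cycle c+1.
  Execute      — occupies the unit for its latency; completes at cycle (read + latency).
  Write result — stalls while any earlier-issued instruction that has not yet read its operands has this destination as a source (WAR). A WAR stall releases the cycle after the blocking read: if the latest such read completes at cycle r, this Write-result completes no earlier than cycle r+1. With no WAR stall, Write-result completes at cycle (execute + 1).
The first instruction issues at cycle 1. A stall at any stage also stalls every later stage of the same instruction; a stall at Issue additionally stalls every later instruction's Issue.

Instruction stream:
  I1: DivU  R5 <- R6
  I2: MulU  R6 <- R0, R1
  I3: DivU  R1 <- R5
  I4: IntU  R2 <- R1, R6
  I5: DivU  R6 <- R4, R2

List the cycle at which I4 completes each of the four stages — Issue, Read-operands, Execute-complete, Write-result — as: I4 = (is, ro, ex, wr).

I1 -> (1, 2, 9, 10)
I2 -> (2, 3, 6, 7)
I3 -> (11, 12, 19, 20)  // struct: DivU busy until I1 writes@10
I4 -> (12, 21, 22, 23)  // RAW R1: wait I3 write@20
I5 -> (21, 24, 31, 32)  // struct: DivU busy until I3 writes@20, RAW R2: wait I4 write@23

I4 = (12, 21, 22, 23)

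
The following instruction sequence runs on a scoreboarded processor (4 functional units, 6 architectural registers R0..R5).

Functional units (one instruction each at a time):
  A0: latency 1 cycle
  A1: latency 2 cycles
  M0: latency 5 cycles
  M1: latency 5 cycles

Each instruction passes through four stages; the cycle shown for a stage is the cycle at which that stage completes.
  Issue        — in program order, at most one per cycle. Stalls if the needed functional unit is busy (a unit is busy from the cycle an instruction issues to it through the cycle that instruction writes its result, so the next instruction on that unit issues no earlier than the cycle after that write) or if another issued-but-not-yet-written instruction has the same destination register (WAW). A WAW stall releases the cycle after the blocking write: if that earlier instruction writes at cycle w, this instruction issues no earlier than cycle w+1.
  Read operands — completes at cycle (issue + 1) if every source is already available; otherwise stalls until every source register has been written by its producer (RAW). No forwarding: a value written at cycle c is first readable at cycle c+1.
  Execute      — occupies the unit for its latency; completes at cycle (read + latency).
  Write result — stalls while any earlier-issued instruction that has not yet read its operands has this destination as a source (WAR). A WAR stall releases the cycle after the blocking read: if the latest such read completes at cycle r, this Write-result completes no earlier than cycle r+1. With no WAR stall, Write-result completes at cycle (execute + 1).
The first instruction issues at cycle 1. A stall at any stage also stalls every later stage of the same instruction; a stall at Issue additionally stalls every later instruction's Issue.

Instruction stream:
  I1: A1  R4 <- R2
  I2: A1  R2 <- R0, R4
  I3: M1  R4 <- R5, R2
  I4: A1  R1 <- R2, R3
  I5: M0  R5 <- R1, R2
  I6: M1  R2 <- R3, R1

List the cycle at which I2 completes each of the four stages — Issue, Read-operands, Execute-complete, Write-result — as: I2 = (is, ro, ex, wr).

1) issue 1, read 2, done 4, write 5
2) issue 6, read 7, done 9, write 10  <struct: A1 busy until I1 writes@5>
3) issue 7, read 11, done 16, write 17  <RAW R2: wait I2 write@10>
4) issue 11, read 12, done 14, write 15  <struct: A1 busy until I2 writes@10>
5) issue 12, read 16, done 21, write 22  <RAW R1: wait I4 write@15>
6) issue 18, read 19, done 24, write 25  <struct: M1 busy until I3 writes@17>

I2 = (6, 7, 9, 10)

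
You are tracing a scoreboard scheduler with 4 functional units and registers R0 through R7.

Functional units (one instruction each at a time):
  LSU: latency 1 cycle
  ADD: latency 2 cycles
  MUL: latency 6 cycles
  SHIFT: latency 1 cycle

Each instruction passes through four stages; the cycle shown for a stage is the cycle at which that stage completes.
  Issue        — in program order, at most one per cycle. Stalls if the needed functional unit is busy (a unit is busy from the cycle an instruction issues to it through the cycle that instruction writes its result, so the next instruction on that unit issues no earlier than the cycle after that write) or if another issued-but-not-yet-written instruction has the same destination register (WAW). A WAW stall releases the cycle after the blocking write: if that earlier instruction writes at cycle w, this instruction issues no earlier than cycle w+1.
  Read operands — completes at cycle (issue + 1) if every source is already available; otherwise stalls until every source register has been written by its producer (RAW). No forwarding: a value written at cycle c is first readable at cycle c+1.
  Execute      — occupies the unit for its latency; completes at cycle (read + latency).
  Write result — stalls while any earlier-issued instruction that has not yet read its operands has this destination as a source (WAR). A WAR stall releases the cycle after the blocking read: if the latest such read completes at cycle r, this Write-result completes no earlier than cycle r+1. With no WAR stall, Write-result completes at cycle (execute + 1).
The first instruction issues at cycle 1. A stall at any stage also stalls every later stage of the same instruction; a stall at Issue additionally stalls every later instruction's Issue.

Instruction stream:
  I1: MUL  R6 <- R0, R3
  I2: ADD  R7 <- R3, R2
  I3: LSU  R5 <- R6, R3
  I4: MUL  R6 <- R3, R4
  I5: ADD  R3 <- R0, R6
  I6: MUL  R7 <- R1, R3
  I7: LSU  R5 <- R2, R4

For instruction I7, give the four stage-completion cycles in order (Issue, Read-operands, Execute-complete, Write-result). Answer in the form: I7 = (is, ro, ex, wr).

  I1 | 1 | 2 | 8 | 9
  I2 | 2 | 3 | 5 | 6
  I3 | 3 | 10 | 11 | 12   RAW R6: wait I1 write@9
  I4 | 10 | 11 | 17 | 18   struct: MUL busy until I1 writes@9
  I5 | 11 | 19 | 21 | 22   RAW R6: wait I4 write@18
  I6 | 19 | 23 | 29 | 30   struct: MUL busy until I4 writes@18 · RAW R3: wait I5 write@22
  I7 | 20 | 21 | 22 | 23

I7 = (20, 21, 22, 23)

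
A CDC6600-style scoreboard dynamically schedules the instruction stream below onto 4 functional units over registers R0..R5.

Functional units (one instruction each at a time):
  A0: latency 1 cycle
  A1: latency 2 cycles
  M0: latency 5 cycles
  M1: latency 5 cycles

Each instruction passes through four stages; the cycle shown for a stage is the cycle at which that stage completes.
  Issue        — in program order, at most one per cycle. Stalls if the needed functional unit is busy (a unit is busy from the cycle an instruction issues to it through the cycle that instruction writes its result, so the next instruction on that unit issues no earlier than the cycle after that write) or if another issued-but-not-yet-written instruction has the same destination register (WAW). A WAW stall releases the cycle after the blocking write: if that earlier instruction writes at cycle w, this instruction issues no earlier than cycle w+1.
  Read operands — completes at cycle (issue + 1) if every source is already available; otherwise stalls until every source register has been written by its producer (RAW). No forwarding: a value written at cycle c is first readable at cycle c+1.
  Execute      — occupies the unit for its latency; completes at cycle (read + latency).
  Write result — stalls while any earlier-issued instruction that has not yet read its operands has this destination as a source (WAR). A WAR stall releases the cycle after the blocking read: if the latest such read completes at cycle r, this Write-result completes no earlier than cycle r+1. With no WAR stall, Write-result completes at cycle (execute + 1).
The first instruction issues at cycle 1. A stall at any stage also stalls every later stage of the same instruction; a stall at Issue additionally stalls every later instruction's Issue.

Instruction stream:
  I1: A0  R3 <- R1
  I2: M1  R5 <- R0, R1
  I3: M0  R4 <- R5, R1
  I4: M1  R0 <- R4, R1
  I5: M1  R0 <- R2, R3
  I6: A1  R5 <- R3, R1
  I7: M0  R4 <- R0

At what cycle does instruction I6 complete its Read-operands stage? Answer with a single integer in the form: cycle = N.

t=1  issue I1 (A0)
t=2  I1 read-ops | issue I2 (M1)
t=3  I1 finished on A0 | I2 read-ops | issue I3 (M0)
t=4  I1→R3
t=8  I2 finished on M1
t=9  I2→R5
t=10  I3 read-ops | issue I4 (M1)
t=15  I3 finished on M0
t=16  I3→R4
t=17  I4 read-ops
t=22  I4 finished on M1
t=23  I4→R0
t=24  issue I5 (M1)
t=25  I5 read-ops | issue I6 (A1)
t=26  I6 read-ops | issue I7 (M0)
t=28  I6 finished on A1
t=29  I6→R5
t=30  I5 finished on M1
t=31  I5→R0
t=32  I7 read-ops
t=37  I7 finished on M0
t=38  I7→R4

cycle = 26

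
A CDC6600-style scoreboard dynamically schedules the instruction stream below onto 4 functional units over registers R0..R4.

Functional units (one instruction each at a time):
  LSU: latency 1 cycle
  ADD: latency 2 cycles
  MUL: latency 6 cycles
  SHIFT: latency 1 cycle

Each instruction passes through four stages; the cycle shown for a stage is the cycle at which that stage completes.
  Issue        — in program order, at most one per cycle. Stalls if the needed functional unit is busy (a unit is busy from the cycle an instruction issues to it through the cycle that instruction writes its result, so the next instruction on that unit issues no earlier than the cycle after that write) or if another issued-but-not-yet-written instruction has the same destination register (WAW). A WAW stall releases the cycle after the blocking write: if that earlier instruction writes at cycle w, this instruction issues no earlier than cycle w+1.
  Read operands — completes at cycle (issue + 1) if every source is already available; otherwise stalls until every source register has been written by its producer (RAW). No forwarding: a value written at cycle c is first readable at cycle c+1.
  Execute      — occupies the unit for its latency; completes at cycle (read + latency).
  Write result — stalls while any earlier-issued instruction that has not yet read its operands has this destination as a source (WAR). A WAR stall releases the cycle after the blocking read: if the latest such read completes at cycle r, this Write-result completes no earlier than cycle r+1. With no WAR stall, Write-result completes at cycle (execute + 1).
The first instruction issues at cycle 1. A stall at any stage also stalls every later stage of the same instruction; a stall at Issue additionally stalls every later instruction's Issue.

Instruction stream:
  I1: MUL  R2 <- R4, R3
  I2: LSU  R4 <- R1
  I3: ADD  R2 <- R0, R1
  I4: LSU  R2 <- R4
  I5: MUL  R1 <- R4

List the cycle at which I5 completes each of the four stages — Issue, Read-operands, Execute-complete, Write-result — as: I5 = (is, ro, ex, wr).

I1: IS=1 RO=2 EX=8 WR=9
I2: IS=2 RO=3 EX=4 WR=5
I3: IS=10 RO=11 EX=13 WR=14  [WAW R2: wait I1 write@9]
I4: IS=15 RO=16 EX=17 WR=18  [WAW R2: wait I3 write@14]
I5: IS=16 RO=17 EX=23 WR=24

I5 = (16, 17, 23, 24)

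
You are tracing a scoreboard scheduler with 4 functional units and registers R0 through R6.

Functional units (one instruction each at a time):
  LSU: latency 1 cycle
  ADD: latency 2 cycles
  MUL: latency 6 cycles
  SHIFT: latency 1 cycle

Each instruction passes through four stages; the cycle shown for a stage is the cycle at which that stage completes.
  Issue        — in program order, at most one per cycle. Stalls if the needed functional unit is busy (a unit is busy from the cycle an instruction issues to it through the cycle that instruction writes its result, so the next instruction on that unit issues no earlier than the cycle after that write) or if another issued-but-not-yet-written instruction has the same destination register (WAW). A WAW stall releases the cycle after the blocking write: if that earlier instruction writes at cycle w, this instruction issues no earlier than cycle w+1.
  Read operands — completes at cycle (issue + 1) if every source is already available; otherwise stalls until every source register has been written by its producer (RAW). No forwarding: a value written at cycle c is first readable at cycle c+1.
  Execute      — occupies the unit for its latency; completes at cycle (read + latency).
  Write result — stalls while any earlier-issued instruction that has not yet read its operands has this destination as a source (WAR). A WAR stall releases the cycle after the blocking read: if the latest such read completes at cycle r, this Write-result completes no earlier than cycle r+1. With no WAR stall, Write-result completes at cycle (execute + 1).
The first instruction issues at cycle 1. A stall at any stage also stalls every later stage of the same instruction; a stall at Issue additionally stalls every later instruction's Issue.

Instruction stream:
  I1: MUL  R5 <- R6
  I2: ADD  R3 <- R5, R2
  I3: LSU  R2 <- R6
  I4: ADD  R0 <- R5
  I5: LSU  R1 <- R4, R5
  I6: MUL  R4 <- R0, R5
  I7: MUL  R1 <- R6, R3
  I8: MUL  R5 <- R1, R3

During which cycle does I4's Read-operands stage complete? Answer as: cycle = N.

t=1  I1 issues→MUL
t=2  I1 reads; I2 issues→ADD
t=3  I3 issues→LSU
t=4  I3 reads
t=5  I3 exec-done
t=8  I1 exec-done
t=9  I1 writes R5
t=10  I2 reads
t=11  I3 writes R2
t=12  I2 exec-done
t=13  I2 writes R3
t=14  I4 issues→ADD
t=15  I4 reads; I5 issues→LSU
t=16  I5 reads; I6 issues→MUL
t=17  I4 exec-done; I5 exec-done
t=18  I4 writes R0; I5 writes R1
t=19  I6 reads
t=25  I6 exec-done
t=26  I6 writes R4
t=27  I7 issues→MUL
t=28  I7 reads
t=34  I7 exec-done
t=35  I7 writes R1
t=36  I8 issues→MUL
t=37  I8 reads
t=43  I8 exec-done
t=44  I8 writes R5

cycle = 15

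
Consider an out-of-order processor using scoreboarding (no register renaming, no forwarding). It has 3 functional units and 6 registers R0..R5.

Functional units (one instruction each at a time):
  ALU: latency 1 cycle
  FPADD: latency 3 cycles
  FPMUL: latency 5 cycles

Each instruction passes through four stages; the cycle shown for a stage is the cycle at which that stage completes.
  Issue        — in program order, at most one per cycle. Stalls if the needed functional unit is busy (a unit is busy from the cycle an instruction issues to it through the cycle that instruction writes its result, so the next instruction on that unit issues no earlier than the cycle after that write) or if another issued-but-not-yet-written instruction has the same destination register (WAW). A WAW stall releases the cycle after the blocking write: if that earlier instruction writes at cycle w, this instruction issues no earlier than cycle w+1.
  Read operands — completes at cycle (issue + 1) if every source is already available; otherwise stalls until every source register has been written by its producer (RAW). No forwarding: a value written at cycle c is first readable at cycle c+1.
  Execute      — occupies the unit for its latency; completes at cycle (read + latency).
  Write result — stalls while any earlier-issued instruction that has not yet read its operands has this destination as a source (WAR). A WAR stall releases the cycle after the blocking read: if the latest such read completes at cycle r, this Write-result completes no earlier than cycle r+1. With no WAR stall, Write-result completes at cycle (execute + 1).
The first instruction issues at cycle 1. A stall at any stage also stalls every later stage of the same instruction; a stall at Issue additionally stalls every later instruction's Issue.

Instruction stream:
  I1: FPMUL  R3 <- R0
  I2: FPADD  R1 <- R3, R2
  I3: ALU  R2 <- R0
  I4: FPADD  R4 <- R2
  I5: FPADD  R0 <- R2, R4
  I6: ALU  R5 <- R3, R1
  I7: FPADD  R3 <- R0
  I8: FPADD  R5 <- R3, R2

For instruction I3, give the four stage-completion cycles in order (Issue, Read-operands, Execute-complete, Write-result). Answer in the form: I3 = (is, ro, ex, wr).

I3 = (3, 4, 5, 10)

cycle 1: I1 dispatched to FPMUL
cycle 2: I1 operands ready | I2 dispatched to FPADD
cycle 3: I3 dispatched to ALU
cycle 4: I3 operands ready
cycle 5: I3 complete
cycle 7: I1 complete
cycle 8: R3←I1
cycle 9: I2 operands ready
cycle 10: R2←I3
cycle 12: I2 complete
cycle 13: R1←I2
cycle 14: I4 dispatched to FPADD
cycle 15: I4 operands ready
cycle 18: I4 complete
cycle 19: R4←I4
cycle 20: I5 dispatched to FPADD
cycle 21: I5 operands ready | I6 dispatched to ALU
cycle 22: I6 operands ready
cycle 23: I6 complete
cycle 24: I5 complete | R5←I6
cycle 25: R0←I5
cycle 26: I7 dispatched to FPADD
cycle 27: I7 operands ready
cycle 30: I7 complete
cycle 31: R3←I7
cycle 32: I8 dispatched to FPADD
cycle 33: I8 operands ready
cycle 36: I8 complete
cycle 37: R5←I8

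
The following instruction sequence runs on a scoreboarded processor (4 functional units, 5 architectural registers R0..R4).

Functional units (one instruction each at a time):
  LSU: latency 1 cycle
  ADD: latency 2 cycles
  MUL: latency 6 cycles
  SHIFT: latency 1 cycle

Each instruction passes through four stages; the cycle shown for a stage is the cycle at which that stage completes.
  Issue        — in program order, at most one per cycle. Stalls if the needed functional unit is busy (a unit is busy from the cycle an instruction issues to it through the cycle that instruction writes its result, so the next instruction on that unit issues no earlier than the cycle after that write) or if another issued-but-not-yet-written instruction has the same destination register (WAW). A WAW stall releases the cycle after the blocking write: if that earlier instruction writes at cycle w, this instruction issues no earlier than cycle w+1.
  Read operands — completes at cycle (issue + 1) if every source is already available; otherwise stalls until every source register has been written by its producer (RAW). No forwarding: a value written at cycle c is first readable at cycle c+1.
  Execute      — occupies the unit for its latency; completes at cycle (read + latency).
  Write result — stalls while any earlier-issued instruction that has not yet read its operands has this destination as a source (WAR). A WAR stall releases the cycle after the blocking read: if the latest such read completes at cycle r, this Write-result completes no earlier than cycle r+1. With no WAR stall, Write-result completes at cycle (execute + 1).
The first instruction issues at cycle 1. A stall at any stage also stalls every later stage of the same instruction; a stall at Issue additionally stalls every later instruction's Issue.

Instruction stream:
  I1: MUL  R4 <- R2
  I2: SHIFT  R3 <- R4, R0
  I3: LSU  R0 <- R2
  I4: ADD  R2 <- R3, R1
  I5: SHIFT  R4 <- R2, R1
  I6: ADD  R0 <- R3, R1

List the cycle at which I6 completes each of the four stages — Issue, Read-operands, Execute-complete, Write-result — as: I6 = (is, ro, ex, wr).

I1: IS=1 RO=2 EX=8 WR=9
I2: IS=2 RO=10 EX=11 WR=12  [RAW R4: wait I1 write@9]
I3: IS=3 RO=4 EX=5 WR=11  [WAR R0: wait I2 read@10]
I4: IS=4 RO=13 EX=15 WR=16  [RAW R3: wait I2 write@12]
I5: IS=13 RO=17 EX=18 WR=19  [struct: SHIFT busy until I2 writes@12; RAW R2: wait I4 write@16]
I6: IS=17 RO=18 EX=20 WR=21  [struct: ADD busy until I4 writes@16]

I6 = (17, 18, 20, 21)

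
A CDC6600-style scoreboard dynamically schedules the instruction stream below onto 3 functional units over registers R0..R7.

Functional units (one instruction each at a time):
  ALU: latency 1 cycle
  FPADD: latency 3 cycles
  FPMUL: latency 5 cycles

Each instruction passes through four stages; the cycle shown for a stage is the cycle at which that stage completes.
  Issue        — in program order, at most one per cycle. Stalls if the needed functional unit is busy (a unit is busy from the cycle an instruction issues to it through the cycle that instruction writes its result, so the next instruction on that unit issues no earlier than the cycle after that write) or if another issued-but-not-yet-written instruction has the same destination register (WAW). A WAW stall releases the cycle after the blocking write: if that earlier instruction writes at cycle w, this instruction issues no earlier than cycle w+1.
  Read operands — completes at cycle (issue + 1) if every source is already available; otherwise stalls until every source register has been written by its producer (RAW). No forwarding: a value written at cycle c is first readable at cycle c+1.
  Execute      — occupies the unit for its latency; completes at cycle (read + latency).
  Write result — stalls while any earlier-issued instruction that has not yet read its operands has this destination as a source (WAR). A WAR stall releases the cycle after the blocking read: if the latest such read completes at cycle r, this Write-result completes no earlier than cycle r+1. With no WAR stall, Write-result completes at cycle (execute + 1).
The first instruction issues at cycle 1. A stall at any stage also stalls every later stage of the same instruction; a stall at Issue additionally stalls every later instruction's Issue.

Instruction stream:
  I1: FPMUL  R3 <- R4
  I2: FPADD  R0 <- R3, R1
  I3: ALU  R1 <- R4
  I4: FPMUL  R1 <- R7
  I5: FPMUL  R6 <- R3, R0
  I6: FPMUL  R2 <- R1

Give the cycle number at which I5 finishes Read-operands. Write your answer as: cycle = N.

1) issue 1, read 2, done 7, write 8
2) issue 2, read 9, done 12, write 13  <RAW R3: wait I1 write@8>
3) issue 3, read 4, done 5, write 10  <WAR R1: wait I2 read@9>
4) issue 11, read 12, done 17, write 18  <WAW R1: wait I3 write@10>
5) issue 19, read 20, done 25, write 26  <struct: FPMUL busy until I4 writes@18>
6) issue 27, read 28, done 33, write 34  <struct: FPMUL busy until I5 writes@26>

cycle = 20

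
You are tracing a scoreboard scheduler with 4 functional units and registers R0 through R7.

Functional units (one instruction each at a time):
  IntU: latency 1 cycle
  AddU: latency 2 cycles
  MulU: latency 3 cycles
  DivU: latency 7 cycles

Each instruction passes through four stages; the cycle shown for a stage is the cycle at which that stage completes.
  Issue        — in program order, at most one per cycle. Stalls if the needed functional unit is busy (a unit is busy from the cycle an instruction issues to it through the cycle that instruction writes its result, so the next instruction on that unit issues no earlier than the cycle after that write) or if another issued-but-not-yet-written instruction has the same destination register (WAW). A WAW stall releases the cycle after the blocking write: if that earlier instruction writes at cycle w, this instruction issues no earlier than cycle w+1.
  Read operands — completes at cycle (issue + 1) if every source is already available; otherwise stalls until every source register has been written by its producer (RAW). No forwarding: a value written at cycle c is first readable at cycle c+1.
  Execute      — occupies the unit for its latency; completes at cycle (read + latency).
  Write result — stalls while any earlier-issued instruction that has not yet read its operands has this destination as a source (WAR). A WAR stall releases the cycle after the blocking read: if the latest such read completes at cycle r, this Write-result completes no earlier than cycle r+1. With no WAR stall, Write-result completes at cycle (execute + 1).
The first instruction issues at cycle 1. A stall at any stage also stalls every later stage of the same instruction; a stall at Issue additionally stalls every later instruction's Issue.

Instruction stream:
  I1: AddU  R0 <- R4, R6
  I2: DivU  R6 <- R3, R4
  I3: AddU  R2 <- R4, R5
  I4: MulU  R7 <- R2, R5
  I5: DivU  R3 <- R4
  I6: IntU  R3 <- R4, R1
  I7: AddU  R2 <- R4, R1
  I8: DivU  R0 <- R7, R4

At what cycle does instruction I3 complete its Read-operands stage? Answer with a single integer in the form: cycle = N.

[I1] 1/2/4/5
[I2] 2/3/10/11
[I3] 6/7/9/10  (struct: AddU busy until I1 writes@5)
[I4] 7/11/14/15  (RAW R2: wait I3 write@10)
[I5] 12/13/20/21  (struct: DivU busy until I2 writes@11)
[I6] 22/23/24/25  (WAW R3: wait I5 write@21)
[I7] 23/24/26/27
[I8] 24/25/32/33

cycle = 7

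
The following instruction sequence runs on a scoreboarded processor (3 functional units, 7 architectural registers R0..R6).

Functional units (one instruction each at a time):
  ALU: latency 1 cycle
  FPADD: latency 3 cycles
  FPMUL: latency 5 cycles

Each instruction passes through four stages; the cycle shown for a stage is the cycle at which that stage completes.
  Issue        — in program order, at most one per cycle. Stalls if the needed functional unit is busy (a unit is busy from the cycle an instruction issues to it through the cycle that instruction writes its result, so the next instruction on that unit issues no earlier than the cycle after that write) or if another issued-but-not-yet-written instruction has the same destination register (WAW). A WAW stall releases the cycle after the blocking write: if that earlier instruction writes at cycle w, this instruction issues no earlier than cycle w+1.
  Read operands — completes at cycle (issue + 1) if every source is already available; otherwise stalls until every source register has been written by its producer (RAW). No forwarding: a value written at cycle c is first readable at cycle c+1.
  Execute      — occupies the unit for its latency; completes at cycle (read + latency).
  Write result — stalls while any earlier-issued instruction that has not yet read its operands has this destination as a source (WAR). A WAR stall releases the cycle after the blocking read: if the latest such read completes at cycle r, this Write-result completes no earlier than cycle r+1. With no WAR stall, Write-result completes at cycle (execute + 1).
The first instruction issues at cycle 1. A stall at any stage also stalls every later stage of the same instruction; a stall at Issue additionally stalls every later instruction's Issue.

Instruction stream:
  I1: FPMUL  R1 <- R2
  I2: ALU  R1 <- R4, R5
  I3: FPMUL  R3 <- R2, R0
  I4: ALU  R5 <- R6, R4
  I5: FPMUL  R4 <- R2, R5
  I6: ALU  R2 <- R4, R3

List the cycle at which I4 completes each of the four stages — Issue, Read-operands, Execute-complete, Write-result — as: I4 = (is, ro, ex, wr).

[1] issue I1 (FPMUL)
[2] I1 read-ops
[7] I1 finished on FPMUL
[8] I1→R1
[9] issue I2 (ALU)
[10] I2 read-ops; issue I3 (FPMUL)
[11] I2 finished on ALU; I3 read-ops
[12] I2→R1
[13] issue I4 (ALU)
[14] I4 read-ops
[15] I4 finished on ALU
[16] I3 finished on FPMUL; I4→R5
[17] I3→R3
[18] issue I5 (FPMUL)
[19] I5 read-ops; issue I6 (ALU)
[24] I5 finished on FPMUL
[25] I5→R4
[26] I6 read-ops
[27] I6 finished on ALU
[28] I6→R2

I4 = (13, 14, 15, 16)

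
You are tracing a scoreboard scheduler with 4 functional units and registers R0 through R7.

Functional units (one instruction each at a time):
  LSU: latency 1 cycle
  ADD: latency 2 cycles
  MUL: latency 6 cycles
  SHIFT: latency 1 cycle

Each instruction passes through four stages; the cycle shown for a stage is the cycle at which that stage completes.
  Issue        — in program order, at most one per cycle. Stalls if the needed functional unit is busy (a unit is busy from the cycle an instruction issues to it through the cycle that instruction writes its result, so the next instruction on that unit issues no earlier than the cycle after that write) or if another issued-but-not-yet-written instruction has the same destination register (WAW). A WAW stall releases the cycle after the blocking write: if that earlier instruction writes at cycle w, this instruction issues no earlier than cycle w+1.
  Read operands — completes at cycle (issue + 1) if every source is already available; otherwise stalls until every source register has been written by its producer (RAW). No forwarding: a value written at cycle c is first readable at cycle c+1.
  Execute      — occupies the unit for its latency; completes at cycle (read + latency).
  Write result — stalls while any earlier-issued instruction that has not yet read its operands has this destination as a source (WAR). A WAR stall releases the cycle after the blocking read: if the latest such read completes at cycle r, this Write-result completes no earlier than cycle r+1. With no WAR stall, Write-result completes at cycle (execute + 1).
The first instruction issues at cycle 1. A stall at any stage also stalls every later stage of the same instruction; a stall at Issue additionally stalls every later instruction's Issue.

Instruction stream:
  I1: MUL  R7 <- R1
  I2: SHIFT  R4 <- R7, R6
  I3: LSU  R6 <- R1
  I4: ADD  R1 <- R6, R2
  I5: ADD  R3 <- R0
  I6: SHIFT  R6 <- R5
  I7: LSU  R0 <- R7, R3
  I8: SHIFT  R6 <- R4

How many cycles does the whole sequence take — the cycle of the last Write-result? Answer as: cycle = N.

  I1 | 1 | 2 | 8 | 9
  I2 | 2 | 10 | 11 | 12   RAW R7: wait I1 write@9
  I3 | 3 | 4 | 5 | 11   WAR R6: wait I2 read@10
  I4 | 4 | 12 | 14 | 15   RAW R6: wait I3 write@11
  I5 | 16 | 17 | 19 | 20   struct: ADD busy until I4 writes@15
  I6 | 17 | 18 | 19 | 20
  I7 | 18 | 21 | 22 | 23   RAW R3: wait I5 write@20
  I8 | 21 | 22 | 23 | 24   struct: SHIFT busy until I6 writes@20

cycle = 24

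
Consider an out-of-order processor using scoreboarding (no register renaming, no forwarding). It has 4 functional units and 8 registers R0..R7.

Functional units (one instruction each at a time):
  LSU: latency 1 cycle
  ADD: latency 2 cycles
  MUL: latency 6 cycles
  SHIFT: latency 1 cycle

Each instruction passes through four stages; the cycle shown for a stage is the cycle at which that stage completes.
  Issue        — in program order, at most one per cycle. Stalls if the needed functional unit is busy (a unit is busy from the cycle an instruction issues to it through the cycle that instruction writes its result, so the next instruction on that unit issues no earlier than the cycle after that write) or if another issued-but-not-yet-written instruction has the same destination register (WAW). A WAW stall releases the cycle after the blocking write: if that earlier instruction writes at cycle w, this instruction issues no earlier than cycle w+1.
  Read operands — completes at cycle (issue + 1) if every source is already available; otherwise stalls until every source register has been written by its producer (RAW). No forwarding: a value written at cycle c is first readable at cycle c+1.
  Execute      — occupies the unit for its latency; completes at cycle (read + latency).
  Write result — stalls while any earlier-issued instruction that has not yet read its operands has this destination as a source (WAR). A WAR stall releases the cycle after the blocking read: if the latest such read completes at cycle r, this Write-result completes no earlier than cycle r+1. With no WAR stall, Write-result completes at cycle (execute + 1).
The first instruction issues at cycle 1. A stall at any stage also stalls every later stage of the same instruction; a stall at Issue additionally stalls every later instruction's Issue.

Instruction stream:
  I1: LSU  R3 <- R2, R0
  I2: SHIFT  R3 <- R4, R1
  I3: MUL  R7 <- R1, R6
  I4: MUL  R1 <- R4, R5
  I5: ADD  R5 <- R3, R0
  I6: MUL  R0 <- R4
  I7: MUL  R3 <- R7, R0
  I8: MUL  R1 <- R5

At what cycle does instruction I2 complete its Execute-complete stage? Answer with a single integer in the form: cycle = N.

1) issue 1, read 2, done 3, write 4
2) issue 5, read 6, done 7, write 8  <WAW R3: wait I1 write@4>
3) issue 6, read 7, done 13, write 14
4) issue 15, read 16, done 22, write 23  <struct: MUL busy until I3 writes@14>
5) issue 16, read 17, done 19, write 20
6) issue 24, read 25, done 31, write 32  <struct: MUL busy until I4 writes@23>
7) issue 33, read 34, done 40, write 41  <struct: MUL busy until I6 writes@32>
8) issue 42, read 43, done 49, write 50  <struct: MUL busy until I7 writes@41>

cycle = 7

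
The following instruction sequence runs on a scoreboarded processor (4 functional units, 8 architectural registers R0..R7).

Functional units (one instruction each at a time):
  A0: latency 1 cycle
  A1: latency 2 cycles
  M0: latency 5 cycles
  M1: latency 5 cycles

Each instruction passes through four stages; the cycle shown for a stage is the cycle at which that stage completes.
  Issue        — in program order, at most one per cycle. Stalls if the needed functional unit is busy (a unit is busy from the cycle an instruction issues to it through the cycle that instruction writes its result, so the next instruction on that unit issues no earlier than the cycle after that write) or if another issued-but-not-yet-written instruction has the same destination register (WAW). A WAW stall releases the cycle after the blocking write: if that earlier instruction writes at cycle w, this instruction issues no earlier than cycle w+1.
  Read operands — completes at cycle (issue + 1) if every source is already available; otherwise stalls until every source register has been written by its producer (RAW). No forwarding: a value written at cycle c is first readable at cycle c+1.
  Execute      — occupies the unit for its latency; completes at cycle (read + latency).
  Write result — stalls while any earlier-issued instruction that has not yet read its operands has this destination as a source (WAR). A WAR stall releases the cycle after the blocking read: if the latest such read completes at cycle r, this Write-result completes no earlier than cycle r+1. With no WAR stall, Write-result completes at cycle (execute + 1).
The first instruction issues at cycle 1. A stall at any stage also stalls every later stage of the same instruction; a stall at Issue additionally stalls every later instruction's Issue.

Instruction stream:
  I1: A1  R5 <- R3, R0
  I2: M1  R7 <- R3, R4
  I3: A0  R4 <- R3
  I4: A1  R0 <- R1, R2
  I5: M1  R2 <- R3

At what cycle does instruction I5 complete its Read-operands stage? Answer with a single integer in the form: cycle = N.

cycle = 11

c1: I1 issues→A1
c2: I1 reads · I2 issues→M1
c3: I2 reads · I3 issues→A0
c4: I1 exec-done · I3 reads
c5: I1 writes R5 · I3 exec-done
c6: I3 writes R4 · I4 issues→A1
c7: I4 reads
c8: I2 exec-done
c9: I2 writes R7 · I4 exec-done
c10: I4 writes R0 · I5 issues→M1
c11: I5 reads
c16: I5 exec-done
c17: I5 writes R2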